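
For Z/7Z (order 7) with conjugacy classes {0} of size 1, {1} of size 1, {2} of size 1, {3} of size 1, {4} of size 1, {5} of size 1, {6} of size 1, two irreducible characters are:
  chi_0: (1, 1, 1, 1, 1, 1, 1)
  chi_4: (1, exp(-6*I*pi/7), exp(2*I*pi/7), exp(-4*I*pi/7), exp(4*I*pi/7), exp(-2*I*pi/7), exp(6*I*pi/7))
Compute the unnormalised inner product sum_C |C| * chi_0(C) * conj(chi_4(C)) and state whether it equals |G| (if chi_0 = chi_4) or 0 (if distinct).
Sum = 0; so <chi_0, chi_4> = 0 (distinct irreducibles are orthogonal).

Reasoning: Compute term by term over conjugacy classes (|C| * chi_0(C) * conj(chi_4(C))):
  1*(1)*conj(1) + 1*(1)*conj(exp(-6*I*pi/7)) + 1*(1)*conj(exp(2*I*pi/7)) + 1*(1)*conj(exp(-4*I*pi/7)) + 1*(1)*conj(exp(4*I*pi/7)) + 1*(1)*conj(exp(-2*I*pi/7)) + 1*(1)*conj(exp(6*I*pi/7))
  = (1) + (exp(6*I*pi/7)) + (exp(-2*I*pi/7)) + (exp(4*I*pi/7)) + (exp(-4*I*pi/7)) + (exp(2*I*pi/7)) + (exp(-6*I*pi/7))
  = 0.
(Exp terms are combined using exp(i*s)*conj(exp(i*t)) = exp(i*(s-t)), and sums of them are collapsed using the identity that for every m > 1 the m distinct m-th roots of unity sum to 0, e.g. 1 + exp(2*I*pi/3) + exp(-2*I*pi/3) = 0.)
Dividing by |G| = 7 gives 0/7 = 0, matching the row-orthogonality relation <chi_0, chi_4> = [chi_0 = chi_4].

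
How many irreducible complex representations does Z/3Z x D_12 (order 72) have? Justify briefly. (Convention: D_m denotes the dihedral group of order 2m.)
27

The number of irreducible complex representations of a finite group equals its number of conjugacy classes. For a direct product, #classes(G x H) = #classes(G) * #classes(H). Z/3Z has 3 classes (abelian), D_12 has 9 classes, so 3 * 9 = 27, so Z/3Z x D_12 (order 72) has exactly 27 irreducible complex representations.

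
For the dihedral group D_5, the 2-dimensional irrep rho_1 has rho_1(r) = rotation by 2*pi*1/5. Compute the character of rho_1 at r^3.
chi_{rho_1}(r^3) = 2*cos(2*pi*1*3/5) = -sqrt(5)/2 - 1/2

Derivation: rho_1(r^3) is rotation by angle 2*pi*1*3/5, whose trace is 2*cos(2*pi*1*3/5) = -sqrt(5)/2 - 1/2.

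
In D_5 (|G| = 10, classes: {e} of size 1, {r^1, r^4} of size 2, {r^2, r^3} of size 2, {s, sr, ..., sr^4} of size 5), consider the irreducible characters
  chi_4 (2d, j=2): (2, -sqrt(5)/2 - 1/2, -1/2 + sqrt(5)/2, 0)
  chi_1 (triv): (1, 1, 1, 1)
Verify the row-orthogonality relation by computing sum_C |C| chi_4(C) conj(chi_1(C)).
Sum = 0; so <chi_4, chi_1> = 0 (distinct irreducibles are orthogonal).

Why: Compute term by term over conjugacy classes (|C| * chi_4(C) * conj(chi_1(C))):
  1*(2)*conj(1) + 2*(-sqrt(5)/2 - 1/2)*conj(1) + 2*(-1/2 + sqrt(5)/2)*conj(1) + 5*(0)*conj(1)
  = (2) + (-sqrt(5) - 1) + (-1 + sqrt(5)) + (0)
  = 0.
Dividing by |G| = 10 gives 0/10 = 0, matching the row-orthogonality relation <chi_4, chi_1> = [chi_4 = chi_1].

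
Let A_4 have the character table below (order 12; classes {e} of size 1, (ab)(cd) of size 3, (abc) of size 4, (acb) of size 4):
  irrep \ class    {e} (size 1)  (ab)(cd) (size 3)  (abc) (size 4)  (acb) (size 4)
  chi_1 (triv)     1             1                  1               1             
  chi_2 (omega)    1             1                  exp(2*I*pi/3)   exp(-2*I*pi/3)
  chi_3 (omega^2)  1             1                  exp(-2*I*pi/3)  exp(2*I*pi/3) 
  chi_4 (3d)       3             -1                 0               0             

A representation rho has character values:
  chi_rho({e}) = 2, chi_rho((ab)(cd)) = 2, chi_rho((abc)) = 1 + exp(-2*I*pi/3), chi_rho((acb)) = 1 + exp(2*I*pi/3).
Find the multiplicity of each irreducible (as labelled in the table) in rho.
Multiplicities: chi_1: 1, chi_2: 0, chi_3: 1, chi_4: 0.

Why: Use <chi_rho, chi> = (1/|G|) sum_C |C| * chi_rho(C) * conj(chi(C)) with |G| = 12 for each irreducible chi in the table:
  <chi_rho, chi_1> = (1/12)[1*(2)*conj(1) + 3*(2)*conj(1) + 4*(1 + exp(-2*I*pi/3))*conj(1) + 4*(1 + exp(2*I*pi/3))*conj(1)]
      = (1/12)[(2) + (6) + (4 + 4*exp(-2*I*pi/3)) + (4 + 4*exp(2*I*pi/3))] = 12/12 = 1
  <chi_rho, chi_2> = (1/12)[1*(2)*conj(1) + 3*(2)*conj(1) + 4*(1 + exp(-2*I*pi/3))*conj(exp(2*I*pi/3)) + 4*(1 + exp(2*I*pi/3))*conj(exp(-2*I*pi/3))]
      = (1/12)[(2) + (6) + (-4) + (-4)] = 0/12 = 0
  <chi_rho, chi_3> = (1/12)[1*(2)*conj(1) + 3*(2)*conj(1) + 4*(1 + exp(-2*I*pi/3))*conj(exp(-2*I*pi/3)) + 4*(1 + exp(2*I*pi/3))*conj(exp(2*I*pi/3))]
      = (1/12)[(2) + (6) + (4 + 4*exp(2*I*pi/3)) + (4 + 4*exp(-2*I*pi/3))] = 12/12 = 1
  <chi_rho, chi_4> = (1/12)[1*(2)*conj(3) + 3*(2)*conj(-1) + 4*(1 + exp(-2*I*pi/3))*conj(0) + 4*(1 + exp(2*I*pi/3))*conj(0)]
      = (1/12)[(6) + (-6) + (0) + (0)] = 0/12 = 0
(Exp terms are combined using exp(i*s)*conj(exp(i*t)) = exp(i*(s-t)), and sums of them are collapsed using the identity that for every m > 1 the m distinct m-th roots of unity sum to 0, e.g. 1 + exp(2*I*pi/3) + exp(-2*I*pi/3) = 0.)
Dimension check: dim(rho) = sum (mult * dim) = 1*1 + 0*1 + 1*1 + 0*3 = 2 = chi_rho(e) = 2.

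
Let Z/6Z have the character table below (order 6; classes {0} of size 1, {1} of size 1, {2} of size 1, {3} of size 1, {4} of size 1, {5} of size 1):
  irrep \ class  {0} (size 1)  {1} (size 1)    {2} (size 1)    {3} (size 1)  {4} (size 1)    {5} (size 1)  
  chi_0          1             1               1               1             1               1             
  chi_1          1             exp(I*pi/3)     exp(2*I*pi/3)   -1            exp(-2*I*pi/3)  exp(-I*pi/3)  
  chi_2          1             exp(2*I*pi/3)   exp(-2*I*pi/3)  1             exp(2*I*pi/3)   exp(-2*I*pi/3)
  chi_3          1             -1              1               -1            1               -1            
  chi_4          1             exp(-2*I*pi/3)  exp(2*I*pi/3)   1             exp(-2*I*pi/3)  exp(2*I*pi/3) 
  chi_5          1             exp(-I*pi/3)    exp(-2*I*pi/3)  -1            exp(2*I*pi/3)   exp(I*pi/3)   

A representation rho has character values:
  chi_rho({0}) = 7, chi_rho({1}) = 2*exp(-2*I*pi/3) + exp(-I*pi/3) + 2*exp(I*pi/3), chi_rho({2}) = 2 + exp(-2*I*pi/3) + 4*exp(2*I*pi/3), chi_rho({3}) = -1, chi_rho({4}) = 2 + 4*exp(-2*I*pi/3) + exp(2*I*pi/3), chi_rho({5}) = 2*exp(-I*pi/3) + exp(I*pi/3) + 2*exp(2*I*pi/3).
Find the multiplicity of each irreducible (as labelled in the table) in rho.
Multiplicities: chi_0: 1, chi_1: 2, chi_2: 0, chi_3: 1, chi_4: 2, chi_5: 1.

Derivation: Use <chi_rho, chi> = (1/|G|) sum_C |C| * chi_rho(C) * conj(chi(C)) with |G| = 6 for each irreducible chi in the table:
  <chi_rho, chi_0> = (1/6)[1*(7)*conj(1) + 1*(2*exp(-2*I*pi/3) + exp(-I*pi/3) + 2*exp(I*pi/3))*conj(1) + 1*(2 + exp(-2*I*pi/3) + 4*exp(2*I*pi/3))*conj(1) + 1*(-1)*conj(1) + 1*(2 + 4*exp(-2*I*pi/3) + exp(2*I*pi/3))*conj(1) + 1*(2*exp(-I*pi/3) + exp(I*pi/3) + 2*exp(2*I*pi/3))*conj(1)]
      = (1/6)[(7) + (2*exp(-2*I*pi/3) + exp(-I*pi/3) + 2*exp(I*pi/3)) + (2 + exp(-2*I*pi/3) + 4*exp(2*I*pi/3)) + (-1) + (2 + 4*exp(-2*I*pi/3) + exp(2*I*pi/3)) + (2*exp(-I*pi/3) + exp(I*pi/3) + 2*exp(2*I*pi/3))] = 6/6 = 1
  <chi_rho, chi_1> = (1/6)[1*(7)*conj(1) + 1*(2*exp(-2*I*pi/3) + exp(-I*pi/3) + 2*exp(I*pi/3))*conj(exp(I*pi/3)) + 1*(2 + exp(-2*I*pi/3) + 4*exp(2*I*pi/3))*conj(exp(2*I*pi/3)) + 1*(-1)*conj(-1) + 1*(2 + 4*exp(-2*I*pi/3) + exp(2*I*pi/3))*conj(exp(-2*I*pi/3)) + 1*(2*exp(-I*pi/3) + exp(I*pi/3) + 2*exp(2*I*pi/3))*conj(exp(-I*pi/3))]
      = (1/6)[(7) + (exp(-2*I*pi/3)) + (4 + 2*exp(-2*I*pi/3) + exp(2*I*pi/3)) + (1) + (4 + exp(-2*I*pi/3) + 2*exp(2*I*pi/3)) + (exp(2*I*pi/3))] = 12/6 = 2
  <chi_rho, chi_2> = (1/6)[1*(7)*conj(1) + 1*(2*exp(-2*I*pi/3) + exp(-I*pi/3) + 2*exp(I*pi/3))*conj(exp(2*I*pi/3)) + 1*(2 + exp(-2*I*pi/3) + 4*exp(2*I*pi/3))*conj(exp(-2*I*pi/3)) + 1*(-1)*conj(1) + 1*(2 + 4*exp(-2*I*pi/3) + exp(2*I*pi/3))*conj(exp(2*I*pi/3)) + 1*(2*exp(-I*pi/3) + exp(I*pi/3) + 2*exp(2*I*pi/3))*conj(exp(-2*I*pi/3))]
      = (1/6)[(7) + (-1) + (1 + 4*exp(-2*I*pi/3) + 2*exp(2*I*pi/3)) + (-1) + (1 + 2*exp(-2*I*pi/3) + 4*exp(2*I*pi/3)) + (-1)] = 0/6 = 0
  <chi_rho, chi_3> = (1/6)[1*(7)*conj(1) + 1*(2*exp(-2*I*pi/3) + exp(-I*pi/3) + 2*exp(I*pi/3))*conj(-1) + 1*(2 + exp(-2*I*pi/3) + 4*exp(2*I*pi/3))*conj(1) + 1*(-1)*conj(-1) + 1*(2 + 4*exp(-2*I*pi/3) + exp(2*I*pi/3))*conj(1) + 1*(2*exp(-I*pi/3) + exp(I*pi/3) + 2*exp(2*I*pi/3))*conj(-1)]
      = (1/6)[(7) + (-2*exp(I*pi/3) - exp(-I*pi/3) - 2*exp(-2*I*pi/3)) + (2 + exp(-2*I*pi/3) + 4*exp(2*I*pi/3)) + (1) + (2 + 4*exp(-2*I*pi/3) + exp(2*I*pi/3)) + (-2*exp(2*I*pi/3) - exp(I*pi/3) - 2*exp(-I*pi/3))] = 6/6 = 1
  <chi_rho, chi_4> = (1/6)[1*(7)*conj(1) + 1*(2*exp(-2*I*pi/3) + exp(-I*pi/3) + 2*exp(I*pi/3))*conj(exp(-2*I*pi/3)) + 1*(2 + exp(-2*I*pi/3) + 4*exp(2*I*pi/3))*conj(exp(2*I*pi/3)) + 1*(-1)*conj(1) + 1*(2 + 4*exp(-2*I*pi/3) + exp(2*I*pi/3))*conj(exp(-2*I*pi/3)) + 1*(2*exp(-I*pi/3) + exp(I*pi/3) + 2*exp(2*I*pi/3))*conj(exp(2*I*pi/3))]
      = (1/6)[(7) + (exp(I*pi/3)) + (4 + 2*exp(-2*I*pi/3) + exp(2*I*pi/3)) + (-1) + (4 + exp(-2*I*pi/3) + 2*exp(2*I*pi/3)) + (exp(-I*pi/3))] = 12/6 = 2
  <chi_rho, chi_5> = (1/6)[1*(7)*conj(1) + 1*(2*exp(-2*I*pi/3) + exp(-I*pi/3) + 2*exp(I*pi/3))*conj(exp(-I*pi/3)) + 1*(2 + exp(-2*I*pi/3) + 4*exp(2*I*pi/3))*conj(exp(-2*I*pi/3)) + 1*(-1)*conj(-1) + 1*(2 + 4*exp(-2*I*pi/3) + exp(2*I*pi/3))*conj(exp(2*I*pi/3)) + 1*(2*exp(-I*pi/3) + exp(I*pi/3) + 2*exp(2*I*pi/3))*conj(exp(I*pi/3))]
      = (1/6)[(7) + (1) + (1 + 4*exp(-2*I*pi/3) + 2*exp(2*I*pi/3)) + (1) + (1 + 2*exp(-2*I*pi/3) + 4*exp(2*I*pi/3)) + (1)] = 6/6 = 1
(Exp terms are combined using exp(i*s)*conj(exp(i*t)) = exp(i*(s-t)), and sums of them are collapsed using the identity that for every m > 1 the m distinct m-th roots of unity sum to 0, e.g. 1 + exp(2*I*pi/3) + exp(-2*I*pi/3) = 0.)
Dimension check: dim(rho) = sum (mult * dim) = 1*1 + 2*1 + 0*1 + 1*1 + 2*1 + 1*1 = 7 = chi_rho(e) = 7.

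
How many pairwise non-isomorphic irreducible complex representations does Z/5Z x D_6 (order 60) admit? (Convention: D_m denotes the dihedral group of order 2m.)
30

Working: The number of irreducible complex representations of a finite group equals its number of conjugacy classes. For a direct product, #classes(G x H) = #classes(G) * #classes(H). Z/5Z has 5 classes (abelian), D_6 has 6 classes, so 5 * 6 = 30, so Z/5Z x D_6 (order 60) has exactly 30 irreducible complex representations.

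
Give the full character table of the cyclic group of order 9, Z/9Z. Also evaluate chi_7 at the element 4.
Character table of Z/9Z (irreps indexed chi_0,...,chi_8 with chi_k(m) = zeta_9^(k*m), zeta_9 = exp(2*pi*i/9)):
  irrep \ class  {0} (size 1)  {1} (size 1)    {2} (size 1)    {3} (size 1)    {4} (size 1)    {5} (size 1)    {6} (size 1)    {7} (size 1)    {8} (size 1)  
  chi_0          1             1               1               1               1               1               1               1               1             
  chi_1          1             exp(2*I*pi/9)   exp(4*I*pi/9)   exp(2*I*pi/3)   exp(8*I*pi/9)   exp(-8*I*pi/9)  exp(-2*I*pi/3)  exp(-4*I*pi/9)  exp(-2*I*pi/9)
  chi_2          1             exp(4*I*pi/9)   exp(8*I*pi/9)   exp(-2*I*pi/3)  exp(-2*I*pi/9)  exp(2*I*pi/9)   exp(2*I*pi/3)   exp(-8*I*pi/9)  exp(-4*I*pi/9)
  chi_3          1             exp(2*I*pi/3)   exp(-2*I*pi/3)  1               exp(2*I*pi/3)   exp(-2*I*pi/3)  1               exp(2*I*pi/3)   exp(-2*I*pi/3)
  chi_4          1             exp(8*I*pi/9)   exp(-2*I*pi/9)  exp(2*I*pi/3)   exp(-4*I*pi/9)  exp(4*I*pi/9)   exp(-2*I*pi/3)  exp(2*I*pi/9)   exp(-8*I*pi/9)
  chi_5          1             exp(-8*I*pi/9)  exp(2*I*pi/9)   exp(-2*I*pi/3)  exp(4*I*pi/9)   exp(-4*I*pi/9)  exp(2*I*pi/3)   exp(-2*I*pi/9)  exp(8*I*pi/9) 
  chi_6          1             exp(-2*I*pi/3)  exp(2*I*pi/3)   1               exp(-2*I*pi/3)  exp(2*I*pi/3)   1               exp(-2*I*pi/3)  exp(2*I*pi/3) 
  chi_7          1             exp(-4*I*pi/9)  exp(-8*I*pi/9)  exp(2*I*pi/3)   exp(2*I*pi/9)   exp(-2*I*pi/9)  exp(-2*I*pi/3)  exp(8*I*pi/9)   exp(4*I*pi/9) 
  chi_8          1             exp(-2*I*pi/9)  exp(-4*I*pi/9)  exp(-2*I*pi/3)  exp(-8*I*pi/9)  exp(8*I*pi/9)   exp(2*I*pi/3)   exp(4*I*pi/9)   exp(2*I*pi/9) 

Spot check: chi_7(4) = zeta_9^(7*4) = zeta_9^28 = exp(2*I*pi/9).

Details: Z/9Z is abelian, so all 9 irreducible complex representations are 1-dimensional. They are given by chi_k(m) = zeta_9^(k*m) for k = 0,...,8. Row orthogonality: sum_m chi_k(m) conj(chi_l(m)) = 9 * [k = l].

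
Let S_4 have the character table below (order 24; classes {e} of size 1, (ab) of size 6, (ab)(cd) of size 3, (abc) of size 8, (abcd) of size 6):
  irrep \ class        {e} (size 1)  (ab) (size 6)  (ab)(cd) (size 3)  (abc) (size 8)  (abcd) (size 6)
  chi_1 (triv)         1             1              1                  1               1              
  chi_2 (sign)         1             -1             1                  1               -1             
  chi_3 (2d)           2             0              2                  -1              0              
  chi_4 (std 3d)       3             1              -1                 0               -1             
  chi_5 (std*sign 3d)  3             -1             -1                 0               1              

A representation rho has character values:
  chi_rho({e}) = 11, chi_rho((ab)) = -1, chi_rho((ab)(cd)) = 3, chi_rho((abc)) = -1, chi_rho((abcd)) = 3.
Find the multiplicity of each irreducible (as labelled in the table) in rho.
Multiplicities: chi_1: 1, chi_2: 0, chi_3: 2, chi_4: 0, chi_5: 2.

Why: Use <chi_rho, chi> = (1/|G|) sum_C |C| * chi_rho(C) * conj(chi(C)) with |G| = 24 for each irreducible chi in the table:
  <chi_rho, chi_1> = (1/24)[1*(11)*conj(1) + 6*(-1)*conj(1) + 3*(3)*conj(1) + 8*(-1)*conj(1) + 6*(3)*conj(1)]
      = (1/24)[(11) + (-6) + (9) + (-8) + (18)] = 24/24 = 1
  <chi_rho, chi_2> = (1/24)[1*(11)*conj(1) + 6*(-1)*conj(-1) + 3*(3)*conj(1) + 8*(-1)*conj(1) + 6*(3)*conj(-1)]
      = (1/24)[(11) + (6) + (9) + (-8) + (-18)] = 0/24 = 0
  <chi_rho, chi_3> = (1/24)[1*(11)*conj(2) + 6*(-1)*conj(0) + 3*(3)*conj(2) + 8*(-1)*conj(-1) + 6*(3)*conj(0)]
      = (1/24)[(22) + (0) + (18) + (8) + (0)] = 48/24 = 2
  <chi_rho, chi_4> = (1/24)[1*(11)*conj(3) + 6*(-1)*conj(1) + 3*(3)*conj(-1) + 8*(-1)*conj(0) + 6*(3)*conj(-1)]
      = (1/24)[(33) + (-6) + (-9) + (0) + (-18)] = 0/24 = 0
  <chi_rho, chi_5> = (1/24)[1*(11)*conj(3) + 6*(-1)*conj(-1) + 3*(3)*conj(-1) + 8*(-1)*conj(0) + 6*(3)*conj(1)]
      = (1/24)[(33) + (6) + (-9) + (0) + (18)] = 48/24 = 2
Dimension check: dim(rho) = sum (mult * dim) = 1*1 + 0*1 + 2*2 + 0*3 + 2*3 = 11 = chi_rho(e) = 11.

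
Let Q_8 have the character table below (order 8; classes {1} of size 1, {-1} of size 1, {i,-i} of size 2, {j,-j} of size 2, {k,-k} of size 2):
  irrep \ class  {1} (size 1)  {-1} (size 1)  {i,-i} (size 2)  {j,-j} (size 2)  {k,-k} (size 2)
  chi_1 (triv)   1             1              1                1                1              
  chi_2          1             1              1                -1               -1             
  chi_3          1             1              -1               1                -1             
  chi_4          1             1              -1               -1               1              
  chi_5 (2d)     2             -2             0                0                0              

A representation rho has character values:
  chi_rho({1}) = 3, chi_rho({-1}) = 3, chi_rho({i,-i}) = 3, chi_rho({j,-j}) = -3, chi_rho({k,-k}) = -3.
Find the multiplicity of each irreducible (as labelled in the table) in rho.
Multiplicities: chi_1: 0, chi_2: 3, chi_3: 0, chi_4: 0, chi_5: 0.

Derivation: Use <chi_rho, chi> = (1/|G|) sum_C |C| * chi_rho(C) * conj(chi(C)) with |G| = 8 for each irreducible chi in the table:
  <chi_rho, chi_1> = (1/8)[1*(3)*conj(1) + 1*(3)*conj(1) + 2*(3)*conj(1) + 2*(-3)*conj(1) + 2*(-3)*conj(1)]
      = (1/8)[(3) + (3) + (6) + (-6) + (-6)] = 0/8 = 0
  <chi_rho, chi_2> = (1/8)[1*(3)*conj(1) + 1*(3)*conj(1) + 2*(3)*conj(1) + 2*(-3)*conj(-1) + 2*(-3)*conj(-1)]
      = (1/8)[(3) + (3) + (6) + (6) + (6)] = 24/8 = 3
  <chi_rho, chi_3> = (1/8)[1*(3)*conj(1) + 1*(3)*conj(1) + 2*(3)*conj(-1) + 2*(-3)*conj(1) + 2*(-3)*conj(-1)]
      = (1/8)[(3) + (3) + (-6) + (-6) + (6)] = 0/8 = 0
  <chi_rho, chi_4> = (1/8)[1*(3)*conj(1) + 1*(3)*conj(1) + 2*(3)*conj(-1) + 2*(-3)*conj(-1) + 2*(-3)*conj(1)]
      = (1/8)[(3) + (3) + (-6) + (6) + (-6)] = 0/8 = 0
  <chi_rho, chi_5> = (1/8)[1*(3)*conj(2) + 1*(3)*conj(-2) + 2*(3)*conj(0) + 2*(-3)*conj(0) + 2*(-3)*conj(0)]
      = (1/8)[(6) + (-6) + (0) + (0) + (0)] = 0/8 = 0
Dimension check: dim(rho) = sum (mult * dim) = 0*1 + 3*1 + 0*1 + 0*1 + 0*2 = 3 = chi_rho(e) = 3.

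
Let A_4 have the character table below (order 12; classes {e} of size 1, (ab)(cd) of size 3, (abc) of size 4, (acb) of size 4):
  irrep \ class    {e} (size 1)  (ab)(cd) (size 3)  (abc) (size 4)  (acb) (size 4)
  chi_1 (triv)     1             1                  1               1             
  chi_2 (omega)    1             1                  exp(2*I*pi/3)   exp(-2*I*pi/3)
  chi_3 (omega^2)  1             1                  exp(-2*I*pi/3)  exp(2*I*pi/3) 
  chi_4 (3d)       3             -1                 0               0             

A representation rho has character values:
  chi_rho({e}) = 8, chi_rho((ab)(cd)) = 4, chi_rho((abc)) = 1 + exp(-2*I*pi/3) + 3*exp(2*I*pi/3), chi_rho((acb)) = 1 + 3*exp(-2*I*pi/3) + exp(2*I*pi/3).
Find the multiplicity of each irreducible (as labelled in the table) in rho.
Multiplicities: chi_1: 1, chi_2: 3, chi_3: 1, chi_4: 1.

Why: Use <chi_rho, chi> = (1/|G|) sum_C |C| * chi_rho(C) * conj(chi(C)) with |G| = 12 for each irreducible chi in the table:
  <chi_rho, chi_1> = (1/12)[1*(8)*conj(1) + 3*(4)*conj(1) + 4*(1 + exp(-2*I*pi/3) + 3*exp(2*I*pi/3))*conj(1) + 4*(1 + 3*exp(-2*I*pi/3) + exp(2*I*pi/3))*conj(1)]
      = (1/12)[(8) + (12) + (4 + 4*exp(-2*I*pi/3) + 12*exp(2*I*pi/3)) + (4 + 12*exp(-2*I*pi/3) + 4*exp(2*I*pi/3))] = 12/12 = 1
  <chi_rho, chi_2> = (1/12)[1*(8)*conj(1) + 3*(4)*conj(1) + 4*(1 + exp(-2*I*pi/3) + 3*exp(2*I*pi/3))*conj(exp(2*I*pi/3)) + 4*(1 + 3*exp(-2*I*pi/3) + exp(2*I*pi/3))*conj(exp(-2*I*pi/3))]
      = (1/12)[(8) + (12) + (8) + (8)] = 36/12 = 3
  <chi_rho, chi_3> = (1/12)[1*(8)*conj(1) + 3*(4)*conj(1) + 4*(1 + exp(-2*I*pi/3) + 3*exp(2*I*pi/3))*conj(exp(-2*I*pi/3)) + 4*(1 + 3*exp(-2*I*pi/3) + exp(2*I*pi/3))*conj(exp(2*I*pi/3))]
      = (1/12)[(8) + (12) + (4 + 12*exp(-2*I*pi/3) + 4*exp(2*I*pi/3)) + (4 + 4*exp(-2*I*pi/3) + 12*exp(2*I*pi/3))] = 12/12 = 1
  <chi_rho, chi_4> = (1/12)[1*(8)*conj(3) + 3*(4)*conj(-1) + 4*(1 + exp(-2*I*pi/3) + 3*exp(2*I*pi/3))*conj(0) + 4*(1 + 3*exp(-2*I*pi/3) + exp(2*I*pi/3))*conj(0)]
      = (1/12)[(24) + (-12) + (0) + (0)] = 12/12 = 1
(Exp terms are combined using exp(i*s)*conj(exp(i*t)) = exp(i*(s-t)), and sums of them are collapsed using the identity that for every m > 1 the m distinct m-th roots of unity sum to 0, e.g. 1 + exp(2*I*pi/3) + exp(-2*I*pi/3) = 0.)
Dimension check: dim(rho) = sum (mult * dim) = 1*1 + 3*1 + 1*1 + 1*3 = 8 = chi_rho(e) = 8.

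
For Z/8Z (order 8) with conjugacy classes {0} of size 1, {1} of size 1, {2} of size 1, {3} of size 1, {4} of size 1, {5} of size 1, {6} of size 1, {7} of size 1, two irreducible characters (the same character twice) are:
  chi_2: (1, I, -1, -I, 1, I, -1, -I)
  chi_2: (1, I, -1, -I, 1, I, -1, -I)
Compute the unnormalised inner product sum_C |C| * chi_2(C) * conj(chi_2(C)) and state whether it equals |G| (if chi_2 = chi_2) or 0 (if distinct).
Sum = 8 = |G| = 8; so <chi_2, chi_2> = 1 (norm-1 confirms irreducibility).

Details: Compute term by term over conjugacy classes (|C| * chi_2(C) * conj(chi_2(C))):
  1*(1)*conj(1) + 1*(I)*conj(I) + 1*(-1)*conj(-1) + 1*(-I)*conj(-I) + 1*(1)*conj(1) + 1*(I)*conj(I) + 1*(-1)*conj(-1) + 1*(-I)*conj(-I)
  = (1) + (1) + (1) + (1) + (1) + (1) + (1) + (1)
  = 8.
(Exp terms are combined using exp(i*s)*conj(exp(i*t)) = exp(i*(s-t)), and sums of them are collapsed using the identity that for every m > 1 the m distinct m-th roots of unity sum to 0, e.g. 1 + exp(2*I*pi/3) + exp(-2*I*pi/3) = 0.)
Dividing by |G| = 8 gives 8/8 = 1, matching the row-orthogonality relation <chi_2, chi_2> = [chi_2 = chi_2].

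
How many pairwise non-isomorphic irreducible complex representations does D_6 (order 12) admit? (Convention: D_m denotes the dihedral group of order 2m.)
6

Proof sketch: The number of irreducible complex representations of a finite group equals its number of conjugacy classes. D_6 has 6 conjugacy classes (n/2 + 3 for n even), so D_6 (order 12) has exactly 6 irreducible complex representations.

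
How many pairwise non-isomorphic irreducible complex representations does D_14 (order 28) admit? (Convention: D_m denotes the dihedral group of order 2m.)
10

Why: The number of irreducible complex representations of a finite group equals its number of conjugacy classes. D_14 has 10 conjugacy classes (n/2 + 3 for n even), so D_14 (order 28) has exactly 10 irreducible complex representations.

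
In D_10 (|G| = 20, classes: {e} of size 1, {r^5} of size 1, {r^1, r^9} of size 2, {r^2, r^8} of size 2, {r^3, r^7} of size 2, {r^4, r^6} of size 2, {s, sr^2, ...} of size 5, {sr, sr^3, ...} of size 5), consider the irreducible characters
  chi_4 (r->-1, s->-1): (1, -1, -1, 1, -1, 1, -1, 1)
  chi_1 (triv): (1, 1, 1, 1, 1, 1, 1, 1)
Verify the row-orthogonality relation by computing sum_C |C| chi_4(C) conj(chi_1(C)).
Sum = 0; so <chi_4, chi_1> = 0 (distinct irreducibles are orthogonal).

Why: Compute term by term over conjugacy classes (|C| * chi_4(C) * conj(chi_1(C))):
  1*(1)*conj(1) + 1*(-1)*conj(1) + 2*(-1)*conj(1) + 2*(1)*conj(1) + 2*(-1)*conj(1) + 2*(1)*conj(1) + 5*(-1)*conj(1) + 5*(1)*conj(1)
  = (1) + (-1) + (-2) + (2) + (-2) + (2) + (-5) + (5)
  = 0.
Dividing by |G| = 20 gives 0/20 = 0, matching the row-orthogonality relation <chi_4, chi_1> = [chi_4 = chi_1].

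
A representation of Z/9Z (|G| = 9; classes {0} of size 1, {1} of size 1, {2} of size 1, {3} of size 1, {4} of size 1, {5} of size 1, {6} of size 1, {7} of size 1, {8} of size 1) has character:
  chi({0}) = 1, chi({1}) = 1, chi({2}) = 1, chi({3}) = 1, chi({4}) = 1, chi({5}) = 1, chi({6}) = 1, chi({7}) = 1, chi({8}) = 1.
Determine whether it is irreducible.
Irreducible: <chi, chi> = 1.

Argument: <chi, chi> = (1/|G|) sum_C |C| * |chi(C)|^2 = (1/9)[1*|1|^2 + 1*|1|^2 + 1*|1|^2 + 1*|1|^2 + 1*|1|^2 + 1*|1|^2 + 1*|1|^2 + 1*|1|^2 + 1*|1|^2]
  = (1/9)[(1) + (1) + (1) + (1) + (1) + (1) + (1) + (1) + (1)] = 9/9 = 1.
(Exp terms are combined using exp(i*s)*conj(exp(i*t)) = exp(i*(s-t)), and sums of them are collapsed using the identity that for every m > 1 the m distinct m-th roots of unity sum to 0, e.g. 1 + exp(2*I*pi/3) + exp(-2*I*pi/3) = 0.)
A character is irreducible iff <chi, chi> = 1, so this representation is irreducible.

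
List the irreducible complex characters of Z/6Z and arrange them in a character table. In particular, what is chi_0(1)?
Character table of Z/6Z (irreps indexed chi_0,...,chi_5 with chi_k(m) = zeta_6^(k*m), zeta_6 = exp(2*pi*i/6)):
  irrep \ class  {0} (size 1)  {1} (size 1)    {2} (size 1)    {3} (size 1)  {4} (size 1)    {5} (size 1)  
  chi_0          1             1               1               1             1               1             
  chi_1          1             exp(I*pi/3)     exp(2*I*pi/3)   -1            exp(-2*I*pi/3)  exp(-I*pi/3)  
  chi_2          1             exp(2*I*pi/3)   exp(-2*I*pi/3)  1             exp(2*I*pi/3)   exp(-2*I*pi/3)
  chi_3          1             -1              1               -1            1               -1            
  chi_4          1             exp(-2*I*pi/3)  exp(2*I*pi/3)   1             exp(-2*I*pi/3)  exp(2*I*pi/3) 
  chi_5          1             exp(-I*pi/3)    exp(-2*I*pi/3)  -1            exp(2*I*pi/3)   exp(I*pi/3)   

Spot check: chi_0(1) = zeta_6^(0*1) = zeta_6^0 = 1.

Why: Z/6Z is abelian, so all 6 irreducible complex representations are 1-dimensional. They are given by chi_k(m) = zeta_6^(k*m) for k = 0,...,5. Row orthogonality: sum_m chi_k(m) conj(chi_l(m)) = 6 * [k = l].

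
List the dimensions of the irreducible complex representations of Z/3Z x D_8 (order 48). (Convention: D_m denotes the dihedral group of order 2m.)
Dimensions: 1, 1, 1, 1, 1, 1, 1, 1, 1, 1, 1, 1, 2, 2, 2, 2, 2, 2, 2, 2, 2

Justification: There are 21 irreducibles (= number of conjugacy classes). Their dimensions d_i satisfy sum d_i^2 = |G| = 48: 1 + 1 + 1 + 1 + 1 + 1 + 1 + 1 + 1 + 1 + 1 + 1 + 4 + 4 + 4 + 4 + 4 + 4 + 4 + 4 + 4 = 48. (For the product with Z/3Z: each of the 3 1-dim characters of Z/3Z tensors with each irrep of D_8, giving 3 copies of each D_8-dimension.)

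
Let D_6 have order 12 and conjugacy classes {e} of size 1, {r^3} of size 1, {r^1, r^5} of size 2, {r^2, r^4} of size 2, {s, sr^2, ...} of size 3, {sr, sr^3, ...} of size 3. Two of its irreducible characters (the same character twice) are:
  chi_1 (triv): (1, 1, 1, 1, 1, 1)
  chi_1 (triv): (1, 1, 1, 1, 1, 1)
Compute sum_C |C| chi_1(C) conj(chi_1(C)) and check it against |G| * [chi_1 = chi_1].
Sum = 12 = |G| = 12; so <chi_1, chi_1> = 1 (norm-1 confirms irreducibility).

Details: Compute term by term over conjugacy classes (|C| * chi_1(C) * conj(chi_1(C))):
  1*(1)*conj(1) + 1*(1)*conj(1) + 2*(1)*conj(1) + 2*(1)*conj(1) + 3*(1)*conj(1) + 3*(1)*conj(1)
  = (1) + (1) + (2) + (2) + (3) + (3)
  = 12.
Dividing by |G| = 12 gives 12/12 = 1, matching the row-orthogonality relation <chi_1, chi_1> = [chi_1 = chi_1].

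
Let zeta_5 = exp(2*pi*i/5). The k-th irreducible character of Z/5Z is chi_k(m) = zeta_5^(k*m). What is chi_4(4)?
chi_4(4) = zeta_5^16 = exp(2*I*pi/5)

Proof sketch: chi_4(4) = zeta_5^(4*4) = zeta_5^16. Since zeta_5^5 = 1, this equals zeta_5^1 = exp(2*pi*i*1/5) = exp(2*I*pi/5).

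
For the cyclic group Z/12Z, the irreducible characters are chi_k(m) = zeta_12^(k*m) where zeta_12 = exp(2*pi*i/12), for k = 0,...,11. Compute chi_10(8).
chi_10(8) = zeta_12^80 = exp(-2*I*pi/3)

Reasoning: chi_10(8) = zeta_12^(10*8) = zeta_12^80. Since zeta_12^12 = 1, this equals zeta_12^8 = exp(2*pi*i*8/12) = exp(-2*I*pi/3).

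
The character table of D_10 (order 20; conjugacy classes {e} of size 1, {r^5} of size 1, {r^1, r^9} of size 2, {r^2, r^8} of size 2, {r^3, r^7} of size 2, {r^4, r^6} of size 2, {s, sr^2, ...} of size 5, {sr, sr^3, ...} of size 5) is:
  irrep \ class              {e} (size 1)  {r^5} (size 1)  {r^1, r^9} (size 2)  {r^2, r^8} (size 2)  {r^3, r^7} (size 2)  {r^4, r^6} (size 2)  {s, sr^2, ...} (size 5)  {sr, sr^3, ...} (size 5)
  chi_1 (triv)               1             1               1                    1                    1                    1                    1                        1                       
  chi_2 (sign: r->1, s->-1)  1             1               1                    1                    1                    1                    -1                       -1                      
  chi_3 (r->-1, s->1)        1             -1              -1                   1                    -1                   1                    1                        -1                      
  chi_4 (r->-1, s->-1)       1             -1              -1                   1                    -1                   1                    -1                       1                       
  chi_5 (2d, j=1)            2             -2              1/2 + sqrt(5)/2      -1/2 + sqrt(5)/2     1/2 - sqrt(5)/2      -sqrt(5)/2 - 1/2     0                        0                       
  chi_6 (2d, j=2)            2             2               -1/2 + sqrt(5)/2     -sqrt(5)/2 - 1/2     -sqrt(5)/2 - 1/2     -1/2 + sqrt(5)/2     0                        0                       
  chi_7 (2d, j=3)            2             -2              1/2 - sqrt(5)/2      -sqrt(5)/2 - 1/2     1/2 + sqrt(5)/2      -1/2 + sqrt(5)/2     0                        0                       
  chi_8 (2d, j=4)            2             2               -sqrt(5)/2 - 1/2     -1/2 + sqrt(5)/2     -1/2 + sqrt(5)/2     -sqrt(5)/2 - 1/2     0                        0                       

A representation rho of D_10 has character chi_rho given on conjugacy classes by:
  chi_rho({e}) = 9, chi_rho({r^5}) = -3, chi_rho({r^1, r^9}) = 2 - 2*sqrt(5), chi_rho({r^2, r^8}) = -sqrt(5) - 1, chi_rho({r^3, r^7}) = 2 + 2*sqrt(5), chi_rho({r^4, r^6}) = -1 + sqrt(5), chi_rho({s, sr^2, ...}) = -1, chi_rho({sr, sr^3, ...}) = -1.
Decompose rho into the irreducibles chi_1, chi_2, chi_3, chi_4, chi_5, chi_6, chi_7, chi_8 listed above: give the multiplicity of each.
Multiplicities: chi_1: 0, chi_2: 1, chi_3: 0, chi_4: 0, chi_5: 0, chi_6: 0, chi_7: 3, chi_8: 1.

Explanation: Use <chi_rho, chi> = (1/|G|) sum_C |C| * chi_rho(C) * conj(chi(C)) with |G| = 20 for each irreducible chi in the table:
  <chi_rho, chi_1> = (1/20)[1*(9)*conj(1) + 1*(-3)*conj(1) + 2*(2 - 2*sqrt(5))*conj(1) + 2*(-sqrt(5) - 1)*conj(1) + 2*(2 + 2*sqrt(5))*conj(1) + 2*(-1 + sqrt(5))*conj(1) + 5*(-1)*conj(1) + 5*(-1)*conj(1)]
      = (1/20)[(9) + (-3) + (4 - 4*sqrt(5)) + (-2*sqrt(5) - 2) + (4 + 4*sqrt(5)) + (-2 + 2*sqrt(5)) + (-5) + (-5)] = 0/20 = 0
  <chi_rho, chi_2> = (1/20)[1*(9)*conj(1) + 1*(-3)*conj(1) + 2*(2 - 2*sqrt(5))*conj(1) + 2*(-sqrt(5) - 1)*conj(1) + 2*(2 + 2*sqrt(5))*conj(1) + 2*(-1 + sqrt(5))*conj(1) + 5*(-1)*conj(-1) + 5*(-1)*conj(-1)]
      = (1/20)[(9) + (-3) + (4 - 4*sqrt(5)) + (-2*sqrt(5) - 2) + (4 + 4*sqrt(5)) + (-2 + 2*sqrt(5)) + (5) + (5)] = 20/20 = 1
  <chi_rho, chi_3> = (1/20)[1*(9)*conj(1) + 1*(-3)*conj(-1) + 2*(2 - 2*sqrt(5))*conj(-1) + 2*(-sqrt(5) - 1)*conj(1) + 2*(2 + 2*sqrt(5))*conj(-1) + 2*(-1 + sqrt(5))*conj(1) + 5*(-1)*conj(1) + 5*(-1)*conj(-1)]
      = (1/20)[(9) + (3) + (-4 + 4*sqrt(5)) + (-2*sqrt(5) - 2) + (-4*sqrt(5) - 4) + (-2 + 2*sqrt(5)) + (-5) + (5)] = 0/20 = 0
  <chi_rho, chi_4> = (1/20)[1*(9)*conj(1) + 1*(-3)*conj(-1) + 2*(2 - 2*sqrt(5))*conj(-1) + 2*(-sqrt(5) - 1)*conj(1) + 2*(2 + 2*sqrt(5))*conj(-1) + 2*(-1 + sqrt(5))*conj(1) + 5*(-1)*conj(-1) + 5*(-1)*conj(1)]
      = (1/20)[(9) + (3) + (-4 + 4*sqrt(5)) + (-2*sqrt(5) - 2) + (-4*sqrt(5) - 4) + (-2 + 2*sqrt(5)) + (5) + (-5)] = 0/20 = 0
  <chi_rho, chi_5> = (1/20)[1*(9)*conj(2) + 1*(-3)*conj(-2) + 2*(2 - 2*sqrt(5))*conj(1/2 + sqrt(5)/2) + 2*(-sqrt(5) - 1)*conj(-1/2 + sqrt(5)/2) + 2*(2 + 2*sqrt(5))*conj(1/2 - sqrt(5)/2) + 2*(-1 + sqrt(5))*conj(-sqrt(5)/2 - 1/2) + 5*(-1)*conj(0) + 5*(-1)*conj(0)]
      = (1/20)[(18) + (6) + (-8) + (-4) + (-8) + (-4) + (0) + (0)] = 0/20 = 0
  <chi_rho, chi_6> = (1/20)[1*(9)*conj(2) + 1*(-3)*conj(2) + 2*(2 - 2*sqrt(5))*conj(-1/2 + sqrt(5)/2) + 2*(-sqrt(5) - 1)*conj(-sqrt(5)/2 - 1/2) + 2*(2 + 2*sqrt(5))*conj(-sqrt(5)/2 - 1/2) + 2*(-1 + sqrt(5))*conj(-1/2 + sqrt(5)/2) + 5*(-1)*conj(0) + 5*(-1)*conj(0)]
      = (1/20)[(18) + (-6) + (-12 + 4*sqrt(5)) + (2*sqrt(5) + 6) + (-12 - 4*sqrt(5)) + (6 - 2*sqrt(5)) + (0) + (0)] = 0/20 = 0
  <chi_rho, chi_7> = (1/20)[1*(9)*conj(2) + 1*(-3)*conj(-2) + 2*(2 - 2*sqrt(5))*conj(1/2 - sqrt(5)/2) + 2*(-sqrt(5) - 1)*conj(-sqrt(5)/2 - 1/2) + 2*(2 + 2*sqrt(5))*conj(1/2 + sqrt(5)/2) + 2*(-1 + sqrt(5))*conj(-1/2 + sqrt(5)/2) + 5*(-1)*conj(0) + 5*(-1)*conj(0)]
      = (1/20)[(18) + (6) + (12 - 4*sqrt(5)) + (2*sqrt(5) + 6) + (4*sqrt(5) + 12) + (6 - 2*sqrt(5)) + (0) + (0)] = 60/20 = 3
  <chi_rho, chi_8> = (1/20)[1*(9)*conj(2) + 1*(-3)*conj(2) + 2*(2 - 2*sqrt(5))*conj(-sqrt(5)/2 - 1/2) + 2*(-sqrt(5) - 1)*conj(-1/2 + sqrt(5)/2) + 2*(2 + 2*sqrt(5))*conj(-1/2 + sqrt(5)/2) + 2*(-1 + sqrt(5))*conj(-sqrt(5)/2 - 1/2) + 5*(-1)*conj(0) + 5*(-1)*conj(0)]
      = (1/20)[(18) + (-6) + (8) + (-4) + (8) + (-4) + (0) + (0)] = 20/20 = 1
Dimension check: dim(rho) = sum (mult * dim) = 0*1 + 1*1 + 0*1 + 0*1 + 0*2 + 0*2 + 3*2 + 1*2 = 9 = chi_rho(e) = 9.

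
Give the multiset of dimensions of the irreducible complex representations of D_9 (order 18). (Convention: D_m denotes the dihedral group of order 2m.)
Dimensions: 1, 1, 2, 2, 2, 2

Justification: There are 6 irreducibles (= number of conjugacy classes). Their dimensions d_i satisfy sum d_i^2 = |G| = 18: 1 + 1 + 4 + 4 + 4 + 4 = 18.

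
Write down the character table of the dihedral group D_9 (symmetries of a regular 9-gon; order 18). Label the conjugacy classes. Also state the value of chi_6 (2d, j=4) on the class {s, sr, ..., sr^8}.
Conjugacy classes: {e} of size 1, {r^1, r^8} of size 2, {r^2, r^7} of size 2, {r^3, r^6} of size 2, {r^4, r^5} of size 2, {s, sr, ..., sr^8} of size 9.
Character table:
  irrep \ class              {e} (size 1)  {r^1, r^8} (size 2)  {r^2, r^7} (size 2)  {r^3, r^6} (size 2)  {r^4, r^5} (size 2)  {s, sr, ..., sr^8} (size 9)
  chi_1 (triv)               1             1                    1                    1                    1                    1                          
  chi_2 (sign: r->1, s->-1)  1             1                    1                    1                    1                    -1                         
  chi_3 (2d, j=1)            2             2*cos(2*pi/9)        2*cos(4*pi/9)        -1                   -2*cos(pi/9)         0                          
  chi_4 (2d, j=2)            2             2*cos(4*pi/9)        -2*cos(pi/9)         -1                   2*cos(2*pi/9)        0                          
  chi_5 (2d, j=3)            2             -1                   -1                   2                    -1                   0                          
  chi_6 (2d, j=4)            2             -2*cos(pi/9)         2*cos(2*pi/9)        -1                   2*cos(4*pi/9)        0                          

Spot check: chi_6 (2d, j=4) on {s, sr, ..., sr^8} = 0.

Explanation: D_9 has order 2*9 = 18 with 6 conjugacy classes, hence 6 irreducibles. Sum of squared dims 1 + 1 + 4 + 4 + 4 + 4 = 18 = |G|. Linear characters come from the abelianisation; the 2-dimensional irreps have character r^k -> 2*cos(2*pi*j*k/9), reflections -> 0.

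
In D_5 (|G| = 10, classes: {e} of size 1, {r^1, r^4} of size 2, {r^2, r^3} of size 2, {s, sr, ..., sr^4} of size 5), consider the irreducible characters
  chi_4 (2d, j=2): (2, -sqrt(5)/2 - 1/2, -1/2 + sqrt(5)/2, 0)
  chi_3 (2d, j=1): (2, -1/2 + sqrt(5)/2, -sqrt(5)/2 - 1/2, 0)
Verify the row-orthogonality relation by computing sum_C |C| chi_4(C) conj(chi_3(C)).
Sum = 0; so <chi_4, chi_3> = 0 (distinct irreducibles are orthogonal).

Derivation: Compute term by term over conjugacy classes (|C| * chi_4(C) * conj(chi_3(C))):
  1*(2)*conj(2) + 2*(-sqrt(5)/2 - 1/2)*conj(-1/2 + sqrt(5)/2) + 2*(-1/2 + sqrt(5)/2)*conj(-sqrt(5)/2 - 1/2) + 5*(0)*conj(0)
  = (4) + (-2) + (-2) + (0)
  = 0.
Dividing by |G| = 10 gives 0/10 = 0, matching the row-orthogonality relation <chi_4, chi_3> = [chi_4 = chi_3].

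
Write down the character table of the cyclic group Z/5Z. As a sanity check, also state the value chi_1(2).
Character table of Z/5Z (irreps indexed chi_0,...,chi_4 with chi_k(m) = zeta_5^(k*m), zeta_5 = exp(2*pi*i/5)):
  irrep \ class  {0} (size 1)  {1} (size 1)    {2} (size 1)    {3} (size 1)    {4} (size 1)  
  chi_0          1             1               1               1               1             
  chi_1          1             exp(2*I*pi/5)   exp(4*I*pi/5)   exp(-4*I*pi/5)  exp(-2*I*pi/5)
  chi_2          1             exp(4*I*pi/5)   exp(-2*I*pi/5)  exp(2*I*pi/5)   exp(-4*I*pi/5)
  chi_3          1             exp(-4*I*pi/5)  exp(2*I*pi/5)   exp(-2*I*pi/5)  exp(4*I*pi/5) 
  chi_4          1             exp(-2*I*pi/5)  exp(-4*I*pi/5)  exp(4*I*pi/5)   exp(2*I*pi/5) 

Spot check: chi_1(2) = zeta_5^(1*2) = zeta_5^2 = exp(4*I*pi/5).

Explanation: Z/5Z is abelian, so all 5 irreducible complex representations are 1-dimensional. They are given by chi_k(m) = zeta_5^(k*m) for k = 0,...,4. Row orthogonality: sum_m chi_k(m) conj(chi_l(m)) = 5 * [k = l].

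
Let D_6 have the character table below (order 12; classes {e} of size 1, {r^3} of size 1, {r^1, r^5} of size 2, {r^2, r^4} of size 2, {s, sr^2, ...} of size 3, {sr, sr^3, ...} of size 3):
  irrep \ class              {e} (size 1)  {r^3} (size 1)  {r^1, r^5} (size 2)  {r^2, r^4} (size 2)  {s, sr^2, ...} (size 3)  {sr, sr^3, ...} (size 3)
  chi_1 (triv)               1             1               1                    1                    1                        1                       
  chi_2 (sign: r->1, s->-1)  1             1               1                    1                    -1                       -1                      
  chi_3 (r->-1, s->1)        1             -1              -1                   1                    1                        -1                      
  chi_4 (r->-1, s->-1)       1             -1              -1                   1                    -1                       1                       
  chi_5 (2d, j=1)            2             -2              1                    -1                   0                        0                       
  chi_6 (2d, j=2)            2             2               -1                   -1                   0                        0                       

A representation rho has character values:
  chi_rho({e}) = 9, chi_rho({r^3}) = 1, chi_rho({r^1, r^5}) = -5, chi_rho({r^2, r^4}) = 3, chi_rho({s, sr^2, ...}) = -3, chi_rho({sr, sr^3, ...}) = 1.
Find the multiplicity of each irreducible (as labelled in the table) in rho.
Multiplicities: chi_1: 0, chi_2: 1, chi_3: 1, chi_4: 3, chi_5: 0, chi_6: 2.

Use <chi_rho, chi> = (1/|G|) sum_C |C| * chi_rho(C) * conj(chi(C)) with |G| = 12 for each irreducible chi in the table:
  <chi_rho, chi_1> = (1/12)[1*(9)*conj(1) + 1*(1)*conj(1) + 2*(-5)*conj(1) + 2*(3)*conj(1) + 3*(-3)*conj(1) + 3*(1)*conj(1)]
      = (1/12)[(9) + (1) + (-10) + (6) + (-9) + (3)] = 0/12 = 0
  <chi_rho, chi_2> = (1/12)[1*(9)*conj(1) + 1*(1)*conj(1) + 2*(-5)*conj(1) + 2*(3)*conj(1) + 3*(-3)*conj(-1) + 3*(1)*conj(-1)]
      = (1/12)[(9) + (1) + (-10) + (6) + (9) + (-3)] = 12/12 = 1
  <chi_rho, chi_3> = (1/12)[1*(9)*conj(1) + 1*(1)*conj(-1) + 2*(-5)*conj(-1) + 2*(3)*conj(1) + 3*(-3)*conj(1) + 3*(1)*conj(-1)]
      = (1/12)[(9) + (-1) + (10) + (6) + (-9) + (-3)] = 12/12 = 1
  <chi_rho, chi_4> = (1/12)[1*(9)*conj(1) + 1*(1)*conj(-1) + 2*(-5)*conj(-1) + 2*(3)*conj(1) + 3*(-3)*conj(-1) + 3*(1)*conj(1)]
      = (1/12)[(9) + (-1) + (10) + (6) + (9) + (3)] = 36/12 = 3
  <chi_rho, chi_5> = (1/12)[1*(9)*conj(2) + 1*(1)*conj(-2) + 2*(-5)*conj(1) + 2*(3)*conj(-1) + 3*(-3)*conj(0) + 3*(1)*conj(0)]
      = (1/12)[(18) + (-2) + (-10) + (-6) + (0) + (0)] = 0/12 = 0
  <chi_rho, chi_6> = (1/12)[1*(9)*conj(2) + 1*(1)*conj(2) + 2*(-5)*conj(-1) + 2*(3)*conj(-1) + 3*(-3)*conj(0) + 3*(1)*conj(0)]
      = (1/12)[(18) + (2) + (10) + (-6) + (0) + (0)] = 24/12 = 2
Dimension check: dim(rho) = sum (mult * dim) = 0*1 + 1*1 + 1*1 + 3*1 + 0*2 + 2*2 = 9 = chi_rho(e) = 9.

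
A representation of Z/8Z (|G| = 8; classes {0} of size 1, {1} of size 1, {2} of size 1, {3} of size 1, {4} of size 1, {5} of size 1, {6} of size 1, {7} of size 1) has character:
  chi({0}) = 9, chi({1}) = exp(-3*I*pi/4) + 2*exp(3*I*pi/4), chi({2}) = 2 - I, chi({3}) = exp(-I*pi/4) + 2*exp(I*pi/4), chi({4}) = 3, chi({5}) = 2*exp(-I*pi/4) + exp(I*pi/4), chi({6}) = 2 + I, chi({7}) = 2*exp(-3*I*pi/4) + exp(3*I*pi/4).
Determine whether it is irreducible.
Not irreducible (reducible): <chi, chi> = 15 > 1.

Justification: <chi, chi> = (1/|G|) sum_C |C| * |chi(C)|^2 = (1/8)[1*|9|^2 + 1*|exp(-3*I*pi/4) + 2*exp(3*I*pi/4)|^2 + 1*|2 - I|^2 + 1*|exp(-I*pi/4) + 2*exp(I*pi/4)|^2 + 1*|3|^2 + 1*|2*exp(-I*pi/4) + exp(I*pi/4)|^2 + 1*|2 + I|^2 + 1*|2*exp(-3*I*pi/4) + exp(3*I*pi/4)|^2]
  = (1/8)[(81) + (5) + (5) + (5) + (9) + (5) + (5) + (5)] = 120/8 = 15.
(Exp terms are combined using exp(i*s)*conj(exp(i*t)) = exp(i*(s-t)), and sums of them are collapsed using the identity that for every m > 1 the m distinct m-th roots of unity sum to 0, e.g. 1 + exp(2*I*pi/3) + exp(-2*I*pi/3) = 0.)
A character is irreducible iff <chi, chi> = 1, so this representation is reducible.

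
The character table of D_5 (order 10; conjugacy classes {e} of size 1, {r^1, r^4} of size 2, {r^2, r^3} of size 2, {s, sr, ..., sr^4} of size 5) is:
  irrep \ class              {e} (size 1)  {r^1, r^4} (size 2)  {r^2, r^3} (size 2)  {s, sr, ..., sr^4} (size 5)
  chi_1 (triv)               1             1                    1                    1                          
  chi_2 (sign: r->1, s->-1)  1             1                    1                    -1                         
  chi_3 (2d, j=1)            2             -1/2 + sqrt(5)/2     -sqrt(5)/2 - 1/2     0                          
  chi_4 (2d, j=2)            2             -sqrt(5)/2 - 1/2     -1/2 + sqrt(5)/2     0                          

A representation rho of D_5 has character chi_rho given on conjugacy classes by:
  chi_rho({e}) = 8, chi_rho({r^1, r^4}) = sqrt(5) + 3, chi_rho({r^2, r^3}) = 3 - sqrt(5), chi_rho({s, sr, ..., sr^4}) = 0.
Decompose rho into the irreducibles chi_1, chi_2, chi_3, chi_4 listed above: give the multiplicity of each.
Multiplicities: chi_1: 2, chi_2: 2, chi_3: 2, chi_4: 0.

Reasoning: Use <chi_rho, chi> = (1/|G|) sum_C |C| * chi_rho(C) * conj(chi(C)) with |G| = 10 for each irreducible chi in the table:
  <chi_rho, chi_1> = (1/10)[1*(8)*conj(1) + 2*(sqrt(5) + 3)*conj(1) + 2*(3 - sqrt(5))*conj(1) + 5*(0)*conj(1)]
      = (1/10)[(8) + (2*sqrt(5) + 6) + (6 - 2*sqrt(5)) + (0)] = 20/10 = 2
  <chi_rho, chi_2> = (1/10)[1*(8)*conj(1) + 2*(sqrt(5) + 3)*conj(1) + 2*(3 - sqrt(5))*conj(1) + 5*(0)*conj(-1)]
      = (1/10)[(8) + (2*sqrt(5) + 6) + (6 - 2*sqrt(5)) + (0)] = 20/10 = 2
  <chi_rho, chi_3> = (1/10)[1*(8)*conj(2) + 2*(sqrt(5) + 3)*conj(-1/2 + sqrt(5)/2) + 2*(3 - sqrt(5))*conj(-sqrt(5)/2 - 1/2) + 5*(0)*conj(0)]
      = (1/10)[(16) + (2 + 2*sqrt(5)) + (2 - 2*sqrt(5)) + (0)] = 20/10 = 2
  <chi_rho, chi_4> = (1/10)[1*(8)*conj(2) + 2*(sqrt(5) + 3)*conj(-sqrt(5)/2 - 1/2) + 2*(3 - sqrt(5))*conj(-1/2 + sqrt(5)/2) + 5*(0)*conj(0)]
      = (1/10)[(16) + (-4*sqrt(5) - 8) + (-8 + 4*sqrt(5)) + (0)] = 0/10 = 0
Dimension check: dim(rho) = sum (mult * dim) = 2*1 + 2*1 + 2*2 + 0*2 = 8 = chi_rho(e) = 8.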